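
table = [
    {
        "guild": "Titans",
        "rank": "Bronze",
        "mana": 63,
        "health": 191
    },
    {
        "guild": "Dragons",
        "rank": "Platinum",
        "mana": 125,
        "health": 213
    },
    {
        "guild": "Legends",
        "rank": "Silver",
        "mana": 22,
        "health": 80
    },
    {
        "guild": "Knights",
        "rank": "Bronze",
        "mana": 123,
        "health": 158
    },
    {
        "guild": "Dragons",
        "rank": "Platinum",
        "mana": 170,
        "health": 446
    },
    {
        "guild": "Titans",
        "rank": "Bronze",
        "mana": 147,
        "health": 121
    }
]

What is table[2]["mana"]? 22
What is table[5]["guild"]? "Titans"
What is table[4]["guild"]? "Dragons"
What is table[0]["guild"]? "Titans"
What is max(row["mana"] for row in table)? 170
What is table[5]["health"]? 121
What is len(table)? 6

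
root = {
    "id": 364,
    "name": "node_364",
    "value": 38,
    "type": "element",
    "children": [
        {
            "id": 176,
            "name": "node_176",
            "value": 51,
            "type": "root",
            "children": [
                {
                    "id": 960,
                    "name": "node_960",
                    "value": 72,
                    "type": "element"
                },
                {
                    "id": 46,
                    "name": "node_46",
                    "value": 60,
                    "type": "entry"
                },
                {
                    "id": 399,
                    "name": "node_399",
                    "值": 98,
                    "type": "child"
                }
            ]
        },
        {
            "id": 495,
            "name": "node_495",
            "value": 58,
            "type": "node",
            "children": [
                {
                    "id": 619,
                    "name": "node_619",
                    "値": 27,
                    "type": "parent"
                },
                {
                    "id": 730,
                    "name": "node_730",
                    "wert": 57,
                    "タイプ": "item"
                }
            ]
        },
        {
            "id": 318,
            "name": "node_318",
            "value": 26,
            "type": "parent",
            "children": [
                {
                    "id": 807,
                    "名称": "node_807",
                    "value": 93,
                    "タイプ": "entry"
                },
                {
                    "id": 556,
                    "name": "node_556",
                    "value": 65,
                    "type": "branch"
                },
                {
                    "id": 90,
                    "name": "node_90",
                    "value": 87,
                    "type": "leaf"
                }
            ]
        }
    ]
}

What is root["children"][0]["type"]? "root"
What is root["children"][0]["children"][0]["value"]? 72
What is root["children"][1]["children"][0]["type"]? "parent"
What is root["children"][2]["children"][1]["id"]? 556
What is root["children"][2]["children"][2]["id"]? 90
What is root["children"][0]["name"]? "node_176"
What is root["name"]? "node_364"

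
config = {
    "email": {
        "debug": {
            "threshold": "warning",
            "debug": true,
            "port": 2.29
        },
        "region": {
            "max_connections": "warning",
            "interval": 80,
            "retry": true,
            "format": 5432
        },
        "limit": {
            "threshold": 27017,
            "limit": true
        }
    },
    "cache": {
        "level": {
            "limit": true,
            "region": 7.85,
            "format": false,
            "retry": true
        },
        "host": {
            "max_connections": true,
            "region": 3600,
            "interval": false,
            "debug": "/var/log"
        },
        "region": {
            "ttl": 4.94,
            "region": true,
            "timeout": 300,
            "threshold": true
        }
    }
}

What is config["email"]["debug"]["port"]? 2.29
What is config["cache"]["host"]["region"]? 3600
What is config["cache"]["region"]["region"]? True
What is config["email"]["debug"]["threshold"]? "warning"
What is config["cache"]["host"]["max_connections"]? True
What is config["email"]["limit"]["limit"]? True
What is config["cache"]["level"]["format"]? False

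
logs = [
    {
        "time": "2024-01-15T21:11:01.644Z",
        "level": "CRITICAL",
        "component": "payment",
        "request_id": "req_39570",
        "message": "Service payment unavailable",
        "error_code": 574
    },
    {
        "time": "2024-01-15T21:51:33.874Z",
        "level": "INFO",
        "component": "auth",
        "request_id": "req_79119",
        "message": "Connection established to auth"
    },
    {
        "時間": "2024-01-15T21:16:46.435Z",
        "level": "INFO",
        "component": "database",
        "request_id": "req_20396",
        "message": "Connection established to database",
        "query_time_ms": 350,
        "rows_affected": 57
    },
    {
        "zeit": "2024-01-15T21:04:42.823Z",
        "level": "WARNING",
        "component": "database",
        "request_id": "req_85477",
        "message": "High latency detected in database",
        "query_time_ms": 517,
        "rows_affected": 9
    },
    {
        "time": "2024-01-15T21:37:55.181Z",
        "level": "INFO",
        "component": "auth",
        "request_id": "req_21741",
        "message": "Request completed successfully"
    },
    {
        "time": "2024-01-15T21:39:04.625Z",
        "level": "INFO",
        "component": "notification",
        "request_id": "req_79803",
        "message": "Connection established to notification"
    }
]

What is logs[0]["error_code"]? 574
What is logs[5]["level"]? "INFO"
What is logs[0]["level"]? "CRITICAL"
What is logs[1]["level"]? "INFO"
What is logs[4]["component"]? "auth"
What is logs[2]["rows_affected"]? 57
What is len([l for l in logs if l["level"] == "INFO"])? 4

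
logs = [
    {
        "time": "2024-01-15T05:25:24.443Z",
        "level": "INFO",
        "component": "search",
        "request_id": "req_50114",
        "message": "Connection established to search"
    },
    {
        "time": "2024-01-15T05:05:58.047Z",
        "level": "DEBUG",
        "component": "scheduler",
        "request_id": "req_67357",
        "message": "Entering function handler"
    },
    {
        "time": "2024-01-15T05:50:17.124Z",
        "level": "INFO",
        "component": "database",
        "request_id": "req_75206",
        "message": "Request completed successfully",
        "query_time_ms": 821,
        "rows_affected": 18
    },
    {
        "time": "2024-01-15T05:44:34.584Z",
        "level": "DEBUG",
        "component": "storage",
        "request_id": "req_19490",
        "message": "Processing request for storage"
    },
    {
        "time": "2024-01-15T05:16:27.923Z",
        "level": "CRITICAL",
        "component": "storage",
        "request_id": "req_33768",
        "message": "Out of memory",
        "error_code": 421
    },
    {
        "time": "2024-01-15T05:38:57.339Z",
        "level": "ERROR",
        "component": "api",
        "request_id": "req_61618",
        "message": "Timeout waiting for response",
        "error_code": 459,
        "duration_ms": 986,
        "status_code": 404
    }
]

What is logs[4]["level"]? "CRITICAL"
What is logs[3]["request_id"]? "req_19490"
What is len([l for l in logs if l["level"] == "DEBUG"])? 2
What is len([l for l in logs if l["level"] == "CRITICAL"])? 1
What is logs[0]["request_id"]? "req_50114"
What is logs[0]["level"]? "INFO"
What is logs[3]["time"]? "2024-01-15T05:44:34.584Z"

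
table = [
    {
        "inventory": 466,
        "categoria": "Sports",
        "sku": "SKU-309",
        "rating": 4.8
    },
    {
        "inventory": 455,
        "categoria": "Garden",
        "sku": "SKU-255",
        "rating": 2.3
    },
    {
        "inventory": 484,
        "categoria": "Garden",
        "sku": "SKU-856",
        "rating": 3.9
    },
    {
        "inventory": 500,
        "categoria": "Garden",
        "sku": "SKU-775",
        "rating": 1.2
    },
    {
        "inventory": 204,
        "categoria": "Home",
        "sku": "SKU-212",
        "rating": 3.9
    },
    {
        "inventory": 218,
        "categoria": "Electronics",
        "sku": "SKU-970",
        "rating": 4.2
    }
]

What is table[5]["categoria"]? "Electronics"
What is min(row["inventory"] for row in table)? 204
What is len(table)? 6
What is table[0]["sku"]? "SKU-309"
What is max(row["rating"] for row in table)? 4.8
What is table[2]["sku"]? "SKU-856"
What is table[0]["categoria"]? "Sports"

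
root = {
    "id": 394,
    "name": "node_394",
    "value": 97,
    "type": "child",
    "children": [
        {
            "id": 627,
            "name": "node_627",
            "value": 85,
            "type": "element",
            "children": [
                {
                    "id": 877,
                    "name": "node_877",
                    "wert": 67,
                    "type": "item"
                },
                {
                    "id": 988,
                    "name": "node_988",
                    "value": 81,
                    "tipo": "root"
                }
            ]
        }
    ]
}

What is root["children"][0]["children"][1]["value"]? 81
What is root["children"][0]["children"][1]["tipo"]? "root"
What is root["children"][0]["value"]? 85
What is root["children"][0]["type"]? "element"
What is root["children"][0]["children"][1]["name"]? "node_988"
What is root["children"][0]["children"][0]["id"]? 877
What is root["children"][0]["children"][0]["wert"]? 67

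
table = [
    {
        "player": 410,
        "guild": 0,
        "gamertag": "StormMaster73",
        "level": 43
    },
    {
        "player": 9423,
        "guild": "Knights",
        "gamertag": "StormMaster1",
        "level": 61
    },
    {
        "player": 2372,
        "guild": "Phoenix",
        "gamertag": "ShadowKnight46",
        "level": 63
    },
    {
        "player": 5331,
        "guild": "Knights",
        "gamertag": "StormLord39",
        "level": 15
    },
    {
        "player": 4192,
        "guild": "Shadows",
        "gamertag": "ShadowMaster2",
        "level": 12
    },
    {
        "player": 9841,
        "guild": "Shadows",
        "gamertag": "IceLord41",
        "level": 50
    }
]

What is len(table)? 6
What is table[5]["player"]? 9841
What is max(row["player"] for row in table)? 9841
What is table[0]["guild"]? 0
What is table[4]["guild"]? "Shadows"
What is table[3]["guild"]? "Knights"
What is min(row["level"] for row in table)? 12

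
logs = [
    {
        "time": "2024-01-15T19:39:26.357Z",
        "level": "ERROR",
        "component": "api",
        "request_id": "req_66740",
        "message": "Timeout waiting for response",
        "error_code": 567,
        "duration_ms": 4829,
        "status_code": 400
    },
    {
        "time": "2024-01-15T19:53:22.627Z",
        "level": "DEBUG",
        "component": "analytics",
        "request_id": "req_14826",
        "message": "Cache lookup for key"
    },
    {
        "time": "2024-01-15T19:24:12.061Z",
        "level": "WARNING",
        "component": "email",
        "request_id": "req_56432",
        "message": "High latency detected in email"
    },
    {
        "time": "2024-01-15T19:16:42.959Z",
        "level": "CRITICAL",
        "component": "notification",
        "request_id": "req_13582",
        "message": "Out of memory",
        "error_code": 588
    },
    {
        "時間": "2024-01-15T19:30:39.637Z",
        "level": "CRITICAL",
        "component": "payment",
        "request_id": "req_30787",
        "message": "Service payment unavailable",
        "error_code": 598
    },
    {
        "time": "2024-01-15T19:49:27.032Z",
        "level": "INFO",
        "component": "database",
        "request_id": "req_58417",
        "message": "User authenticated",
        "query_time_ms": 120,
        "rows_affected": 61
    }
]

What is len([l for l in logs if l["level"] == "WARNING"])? 1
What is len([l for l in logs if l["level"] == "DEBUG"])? 1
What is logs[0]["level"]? "ERROR"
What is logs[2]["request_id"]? "req_56432"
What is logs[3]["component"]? "notification"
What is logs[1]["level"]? "DEBUG"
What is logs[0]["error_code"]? 567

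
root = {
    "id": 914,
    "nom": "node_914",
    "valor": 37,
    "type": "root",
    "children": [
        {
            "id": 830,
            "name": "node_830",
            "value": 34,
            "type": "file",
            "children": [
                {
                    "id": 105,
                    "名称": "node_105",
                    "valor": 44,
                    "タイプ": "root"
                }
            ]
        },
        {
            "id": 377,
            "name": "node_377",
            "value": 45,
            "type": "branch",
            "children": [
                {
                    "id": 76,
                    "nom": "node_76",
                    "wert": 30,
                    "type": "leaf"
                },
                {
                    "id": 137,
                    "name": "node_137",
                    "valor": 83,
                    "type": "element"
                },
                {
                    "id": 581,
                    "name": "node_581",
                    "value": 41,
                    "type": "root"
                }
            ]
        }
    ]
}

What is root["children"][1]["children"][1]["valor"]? 83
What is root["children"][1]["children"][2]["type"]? "root"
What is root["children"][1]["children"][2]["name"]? "node_581"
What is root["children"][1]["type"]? "branch"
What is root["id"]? 914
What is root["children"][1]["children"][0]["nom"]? "node_76"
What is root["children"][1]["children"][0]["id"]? 76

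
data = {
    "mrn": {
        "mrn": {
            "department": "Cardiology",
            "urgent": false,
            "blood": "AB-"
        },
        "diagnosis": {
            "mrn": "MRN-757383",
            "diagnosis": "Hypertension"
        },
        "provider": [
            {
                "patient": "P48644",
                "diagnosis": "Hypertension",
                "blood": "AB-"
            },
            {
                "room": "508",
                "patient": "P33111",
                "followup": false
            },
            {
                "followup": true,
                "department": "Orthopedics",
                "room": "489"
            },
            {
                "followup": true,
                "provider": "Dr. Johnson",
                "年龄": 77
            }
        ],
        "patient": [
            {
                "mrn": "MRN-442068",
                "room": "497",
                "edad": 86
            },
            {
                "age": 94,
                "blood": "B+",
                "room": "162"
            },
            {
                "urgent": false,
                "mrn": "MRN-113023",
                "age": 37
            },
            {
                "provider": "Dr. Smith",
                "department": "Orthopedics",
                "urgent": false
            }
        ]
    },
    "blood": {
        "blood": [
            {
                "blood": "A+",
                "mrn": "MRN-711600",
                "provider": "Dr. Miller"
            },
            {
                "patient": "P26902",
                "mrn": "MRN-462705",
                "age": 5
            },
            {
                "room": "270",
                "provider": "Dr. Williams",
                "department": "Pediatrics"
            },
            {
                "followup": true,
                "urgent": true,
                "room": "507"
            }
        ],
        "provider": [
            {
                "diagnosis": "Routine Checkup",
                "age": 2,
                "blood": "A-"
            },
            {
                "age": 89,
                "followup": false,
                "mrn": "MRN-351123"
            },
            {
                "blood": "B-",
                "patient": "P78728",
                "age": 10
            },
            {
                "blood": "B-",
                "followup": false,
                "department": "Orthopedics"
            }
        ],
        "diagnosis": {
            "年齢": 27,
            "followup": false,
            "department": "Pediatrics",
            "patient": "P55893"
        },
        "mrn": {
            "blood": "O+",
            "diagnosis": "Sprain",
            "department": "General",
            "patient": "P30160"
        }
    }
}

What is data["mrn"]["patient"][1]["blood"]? "B+"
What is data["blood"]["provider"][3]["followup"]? False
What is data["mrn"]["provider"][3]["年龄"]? 77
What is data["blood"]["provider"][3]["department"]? "Orthopedics"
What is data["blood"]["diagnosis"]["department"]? "Pediatrics"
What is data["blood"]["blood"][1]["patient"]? "P26902"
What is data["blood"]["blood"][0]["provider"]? "Dr. Miller"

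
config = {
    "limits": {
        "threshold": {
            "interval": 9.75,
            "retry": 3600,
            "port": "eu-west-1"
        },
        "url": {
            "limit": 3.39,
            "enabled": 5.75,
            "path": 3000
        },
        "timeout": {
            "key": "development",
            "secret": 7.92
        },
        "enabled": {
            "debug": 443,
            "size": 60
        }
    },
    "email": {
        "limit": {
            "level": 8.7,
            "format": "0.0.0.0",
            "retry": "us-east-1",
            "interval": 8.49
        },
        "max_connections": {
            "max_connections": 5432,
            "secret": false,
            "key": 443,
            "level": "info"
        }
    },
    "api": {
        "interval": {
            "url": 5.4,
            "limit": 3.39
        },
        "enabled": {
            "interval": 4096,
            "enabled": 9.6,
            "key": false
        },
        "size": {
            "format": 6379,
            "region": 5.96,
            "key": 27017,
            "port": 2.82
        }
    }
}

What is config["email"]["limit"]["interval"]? 8.49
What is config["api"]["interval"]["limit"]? 3.39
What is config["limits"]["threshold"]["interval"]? 9.75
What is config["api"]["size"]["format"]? 6379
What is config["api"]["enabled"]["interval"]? 4096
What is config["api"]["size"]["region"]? 5.96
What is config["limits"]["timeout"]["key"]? "development"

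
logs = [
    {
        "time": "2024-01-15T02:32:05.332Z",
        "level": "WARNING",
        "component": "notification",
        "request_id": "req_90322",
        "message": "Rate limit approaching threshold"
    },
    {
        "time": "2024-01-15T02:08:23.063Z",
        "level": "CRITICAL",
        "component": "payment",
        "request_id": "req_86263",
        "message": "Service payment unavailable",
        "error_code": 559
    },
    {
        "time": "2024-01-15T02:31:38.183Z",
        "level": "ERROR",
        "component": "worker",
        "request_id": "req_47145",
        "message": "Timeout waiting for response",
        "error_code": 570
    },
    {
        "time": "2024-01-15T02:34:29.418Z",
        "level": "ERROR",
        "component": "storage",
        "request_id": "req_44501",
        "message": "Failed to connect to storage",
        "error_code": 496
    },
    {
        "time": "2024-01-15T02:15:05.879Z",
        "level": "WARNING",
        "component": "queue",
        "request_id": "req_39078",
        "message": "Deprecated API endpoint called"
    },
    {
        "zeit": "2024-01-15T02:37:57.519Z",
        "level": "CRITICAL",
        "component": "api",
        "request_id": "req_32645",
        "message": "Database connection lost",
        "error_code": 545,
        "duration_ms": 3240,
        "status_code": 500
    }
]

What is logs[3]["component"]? "storage"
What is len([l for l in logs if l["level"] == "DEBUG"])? 0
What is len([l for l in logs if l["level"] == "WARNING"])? 2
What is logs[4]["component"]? "queue"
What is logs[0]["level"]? "WARNING"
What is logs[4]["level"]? "WARNING"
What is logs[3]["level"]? "ERROR"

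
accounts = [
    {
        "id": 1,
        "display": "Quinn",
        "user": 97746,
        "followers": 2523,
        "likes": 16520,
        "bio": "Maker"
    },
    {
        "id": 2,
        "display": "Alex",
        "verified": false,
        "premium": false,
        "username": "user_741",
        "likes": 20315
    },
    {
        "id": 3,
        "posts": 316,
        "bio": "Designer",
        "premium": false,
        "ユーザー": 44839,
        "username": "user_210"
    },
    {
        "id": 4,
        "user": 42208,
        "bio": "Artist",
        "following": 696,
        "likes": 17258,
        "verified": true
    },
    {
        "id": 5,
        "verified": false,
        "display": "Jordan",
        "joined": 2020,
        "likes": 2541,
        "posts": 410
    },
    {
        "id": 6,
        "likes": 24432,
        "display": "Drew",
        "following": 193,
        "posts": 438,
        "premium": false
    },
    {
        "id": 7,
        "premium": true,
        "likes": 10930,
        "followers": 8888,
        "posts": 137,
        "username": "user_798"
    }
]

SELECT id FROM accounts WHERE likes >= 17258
[2, 4, 6]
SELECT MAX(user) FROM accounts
97746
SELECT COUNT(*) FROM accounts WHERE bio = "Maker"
1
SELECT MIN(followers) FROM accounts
2523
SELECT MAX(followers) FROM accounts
8888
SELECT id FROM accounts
[1, 2, 3, 4, 5, 6, 7]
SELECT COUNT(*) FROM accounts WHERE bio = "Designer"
1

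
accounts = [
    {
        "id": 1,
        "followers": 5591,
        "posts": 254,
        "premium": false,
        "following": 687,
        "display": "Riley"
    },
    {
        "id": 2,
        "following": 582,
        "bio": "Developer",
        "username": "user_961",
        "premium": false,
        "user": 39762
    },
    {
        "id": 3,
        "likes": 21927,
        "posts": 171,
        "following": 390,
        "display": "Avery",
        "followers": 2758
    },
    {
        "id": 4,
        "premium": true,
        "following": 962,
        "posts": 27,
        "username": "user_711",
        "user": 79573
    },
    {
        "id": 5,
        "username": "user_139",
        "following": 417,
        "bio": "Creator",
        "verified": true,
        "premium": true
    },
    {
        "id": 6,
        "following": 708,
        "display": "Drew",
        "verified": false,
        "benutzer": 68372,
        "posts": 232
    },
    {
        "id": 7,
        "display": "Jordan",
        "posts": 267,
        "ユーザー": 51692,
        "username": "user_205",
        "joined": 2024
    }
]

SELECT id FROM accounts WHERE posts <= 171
[3, 4]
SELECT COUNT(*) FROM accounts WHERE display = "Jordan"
1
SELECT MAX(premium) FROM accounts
True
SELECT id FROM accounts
[1, 2, 3, 4, 5, 6, 7]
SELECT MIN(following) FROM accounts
390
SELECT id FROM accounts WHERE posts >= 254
[1, 7]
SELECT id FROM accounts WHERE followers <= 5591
[1, 3]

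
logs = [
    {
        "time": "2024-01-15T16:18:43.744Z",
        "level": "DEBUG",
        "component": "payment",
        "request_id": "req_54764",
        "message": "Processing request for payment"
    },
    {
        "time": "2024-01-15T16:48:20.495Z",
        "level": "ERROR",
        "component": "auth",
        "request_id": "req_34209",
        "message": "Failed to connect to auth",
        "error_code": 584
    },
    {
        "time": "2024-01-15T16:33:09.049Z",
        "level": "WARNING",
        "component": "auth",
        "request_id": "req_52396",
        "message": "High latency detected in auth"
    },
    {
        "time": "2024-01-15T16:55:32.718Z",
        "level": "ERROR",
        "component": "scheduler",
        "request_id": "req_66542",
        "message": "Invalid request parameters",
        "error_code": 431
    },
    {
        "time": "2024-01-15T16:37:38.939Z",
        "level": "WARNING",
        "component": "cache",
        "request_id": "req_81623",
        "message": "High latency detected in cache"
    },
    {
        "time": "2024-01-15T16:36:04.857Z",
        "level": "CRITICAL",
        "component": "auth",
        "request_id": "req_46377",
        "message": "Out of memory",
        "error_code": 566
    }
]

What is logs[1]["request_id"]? "req_34209"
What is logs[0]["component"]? "payment"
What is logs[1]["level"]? "ERROR"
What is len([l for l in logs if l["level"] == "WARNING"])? 2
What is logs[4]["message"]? "High latency detected in cache"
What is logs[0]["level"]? "DEBUG"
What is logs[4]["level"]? "WARNING"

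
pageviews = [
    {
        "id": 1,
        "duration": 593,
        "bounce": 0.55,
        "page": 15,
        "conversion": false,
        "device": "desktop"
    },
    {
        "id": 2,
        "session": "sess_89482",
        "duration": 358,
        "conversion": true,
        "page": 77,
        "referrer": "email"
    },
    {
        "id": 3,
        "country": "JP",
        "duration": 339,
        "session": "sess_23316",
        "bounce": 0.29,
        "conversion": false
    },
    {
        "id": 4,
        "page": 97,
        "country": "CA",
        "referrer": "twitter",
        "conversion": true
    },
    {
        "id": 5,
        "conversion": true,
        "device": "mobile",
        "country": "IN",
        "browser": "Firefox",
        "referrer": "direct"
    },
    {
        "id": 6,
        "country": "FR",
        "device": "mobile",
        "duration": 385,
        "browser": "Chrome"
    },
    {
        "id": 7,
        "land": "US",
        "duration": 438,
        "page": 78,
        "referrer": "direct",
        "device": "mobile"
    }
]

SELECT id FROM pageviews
[1, 2, 3, 4, 5, 6, 7]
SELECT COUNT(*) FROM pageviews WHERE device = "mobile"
3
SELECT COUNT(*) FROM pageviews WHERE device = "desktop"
1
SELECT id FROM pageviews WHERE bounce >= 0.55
[1]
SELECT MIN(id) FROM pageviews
1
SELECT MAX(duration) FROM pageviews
593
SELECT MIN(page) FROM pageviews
15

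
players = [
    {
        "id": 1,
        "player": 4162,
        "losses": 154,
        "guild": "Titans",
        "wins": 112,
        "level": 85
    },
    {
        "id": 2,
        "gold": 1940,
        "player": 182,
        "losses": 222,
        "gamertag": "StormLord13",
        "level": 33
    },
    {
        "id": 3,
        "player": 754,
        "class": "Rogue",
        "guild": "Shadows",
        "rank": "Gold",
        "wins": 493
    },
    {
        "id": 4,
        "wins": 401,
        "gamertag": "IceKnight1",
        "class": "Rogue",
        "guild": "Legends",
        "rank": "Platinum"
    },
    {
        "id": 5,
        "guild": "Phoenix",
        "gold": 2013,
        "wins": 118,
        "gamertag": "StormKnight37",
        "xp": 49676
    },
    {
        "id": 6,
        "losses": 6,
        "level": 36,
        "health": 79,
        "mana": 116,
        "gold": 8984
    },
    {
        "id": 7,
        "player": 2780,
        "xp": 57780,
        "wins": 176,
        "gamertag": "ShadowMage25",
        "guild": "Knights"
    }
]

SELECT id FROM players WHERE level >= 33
[1, 2, 6]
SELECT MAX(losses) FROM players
222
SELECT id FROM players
[1, 2, 3, 4, 5, 6, 7]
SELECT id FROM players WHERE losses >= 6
[1, 2, 6]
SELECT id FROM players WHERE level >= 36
[1, 6]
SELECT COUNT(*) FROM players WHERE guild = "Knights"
1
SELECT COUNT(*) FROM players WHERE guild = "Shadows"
1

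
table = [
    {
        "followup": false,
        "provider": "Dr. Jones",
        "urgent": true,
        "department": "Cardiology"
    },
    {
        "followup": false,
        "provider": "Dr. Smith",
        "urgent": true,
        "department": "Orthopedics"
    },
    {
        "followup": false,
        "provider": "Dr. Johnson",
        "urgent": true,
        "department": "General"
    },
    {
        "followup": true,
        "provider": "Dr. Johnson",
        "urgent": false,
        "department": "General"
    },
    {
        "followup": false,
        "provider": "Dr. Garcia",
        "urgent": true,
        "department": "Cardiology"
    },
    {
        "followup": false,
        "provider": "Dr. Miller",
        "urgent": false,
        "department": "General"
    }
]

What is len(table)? 6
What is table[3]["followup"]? True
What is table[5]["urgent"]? False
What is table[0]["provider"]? "Dr. Jones"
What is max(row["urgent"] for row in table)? True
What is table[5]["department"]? "General"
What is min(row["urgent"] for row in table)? False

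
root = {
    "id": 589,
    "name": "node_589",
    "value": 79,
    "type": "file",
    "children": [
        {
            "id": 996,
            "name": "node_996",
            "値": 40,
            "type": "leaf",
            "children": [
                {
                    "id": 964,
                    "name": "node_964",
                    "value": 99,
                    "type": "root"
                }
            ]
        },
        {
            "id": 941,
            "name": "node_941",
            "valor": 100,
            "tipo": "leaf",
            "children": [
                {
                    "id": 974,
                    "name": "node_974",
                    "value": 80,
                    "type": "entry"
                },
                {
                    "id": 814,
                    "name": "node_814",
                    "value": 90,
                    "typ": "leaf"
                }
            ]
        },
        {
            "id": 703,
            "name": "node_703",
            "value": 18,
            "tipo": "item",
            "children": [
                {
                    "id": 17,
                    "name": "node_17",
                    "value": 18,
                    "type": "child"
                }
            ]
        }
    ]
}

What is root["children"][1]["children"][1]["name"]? "node_814"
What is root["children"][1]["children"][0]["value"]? 80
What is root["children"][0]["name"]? "node_996"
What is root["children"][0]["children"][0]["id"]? 964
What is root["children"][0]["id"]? 996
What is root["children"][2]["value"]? 18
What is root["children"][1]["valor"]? 100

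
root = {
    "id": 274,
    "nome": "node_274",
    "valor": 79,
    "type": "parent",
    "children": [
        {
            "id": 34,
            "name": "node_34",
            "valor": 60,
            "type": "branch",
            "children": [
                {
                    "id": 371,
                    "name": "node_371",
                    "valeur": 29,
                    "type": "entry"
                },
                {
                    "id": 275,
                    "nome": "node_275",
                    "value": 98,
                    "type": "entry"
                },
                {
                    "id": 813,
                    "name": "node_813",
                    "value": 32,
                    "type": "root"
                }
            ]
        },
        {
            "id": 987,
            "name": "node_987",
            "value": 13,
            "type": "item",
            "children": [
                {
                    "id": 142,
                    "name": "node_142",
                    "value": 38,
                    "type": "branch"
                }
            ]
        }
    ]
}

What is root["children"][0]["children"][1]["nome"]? "node_275"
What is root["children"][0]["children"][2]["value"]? 32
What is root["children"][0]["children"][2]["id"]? 813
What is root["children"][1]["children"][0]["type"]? "branch"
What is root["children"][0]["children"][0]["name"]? "node_371"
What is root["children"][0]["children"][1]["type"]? "entry"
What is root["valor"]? 79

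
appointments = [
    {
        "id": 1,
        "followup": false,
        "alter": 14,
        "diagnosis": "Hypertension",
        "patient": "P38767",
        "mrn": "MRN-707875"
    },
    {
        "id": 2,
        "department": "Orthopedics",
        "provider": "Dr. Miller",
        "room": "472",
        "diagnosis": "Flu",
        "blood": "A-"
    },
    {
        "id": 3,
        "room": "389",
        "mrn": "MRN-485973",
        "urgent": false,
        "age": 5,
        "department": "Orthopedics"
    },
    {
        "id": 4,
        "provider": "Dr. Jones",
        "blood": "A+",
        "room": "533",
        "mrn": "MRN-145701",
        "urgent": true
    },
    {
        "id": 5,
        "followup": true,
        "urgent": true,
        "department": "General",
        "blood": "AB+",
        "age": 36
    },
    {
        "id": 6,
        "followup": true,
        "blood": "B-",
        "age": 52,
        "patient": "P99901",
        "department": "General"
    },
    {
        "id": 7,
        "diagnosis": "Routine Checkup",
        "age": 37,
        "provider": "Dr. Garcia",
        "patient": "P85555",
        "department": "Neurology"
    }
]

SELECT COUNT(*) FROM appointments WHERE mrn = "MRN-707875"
1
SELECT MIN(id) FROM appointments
1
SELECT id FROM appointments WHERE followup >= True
[5, 6]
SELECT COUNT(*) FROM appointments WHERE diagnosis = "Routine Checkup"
1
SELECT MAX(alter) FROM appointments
14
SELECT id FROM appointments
[1, 2, 3, 4, 5, 6, 7]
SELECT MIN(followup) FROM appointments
False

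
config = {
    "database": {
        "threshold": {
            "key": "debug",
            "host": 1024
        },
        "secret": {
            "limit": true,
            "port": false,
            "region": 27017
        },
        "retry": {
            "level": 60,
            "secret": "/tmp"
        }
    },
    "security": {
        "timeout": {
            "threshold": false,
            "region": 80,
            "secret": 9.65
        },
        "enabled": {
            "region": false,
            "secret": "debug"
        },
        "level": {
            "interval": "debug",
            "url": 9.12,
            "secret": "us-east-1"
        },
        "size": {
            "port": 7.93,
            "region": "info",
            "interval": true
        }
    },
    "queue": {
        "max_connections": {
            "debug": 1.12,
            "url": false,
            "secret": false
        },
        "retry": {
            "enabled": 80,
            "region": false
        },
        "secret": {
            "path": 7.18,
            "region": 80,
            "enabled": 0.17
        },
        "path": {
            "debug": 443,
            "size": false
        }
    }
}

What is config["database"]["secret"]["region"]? 27017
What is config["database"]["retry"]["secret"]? "/tmp"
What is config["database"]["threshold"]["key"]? "debug"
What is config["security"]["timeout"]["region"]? 80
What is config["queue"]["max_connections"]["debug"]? 1.12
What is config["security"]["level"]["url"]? 9.12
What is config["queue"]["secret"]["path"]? 7.18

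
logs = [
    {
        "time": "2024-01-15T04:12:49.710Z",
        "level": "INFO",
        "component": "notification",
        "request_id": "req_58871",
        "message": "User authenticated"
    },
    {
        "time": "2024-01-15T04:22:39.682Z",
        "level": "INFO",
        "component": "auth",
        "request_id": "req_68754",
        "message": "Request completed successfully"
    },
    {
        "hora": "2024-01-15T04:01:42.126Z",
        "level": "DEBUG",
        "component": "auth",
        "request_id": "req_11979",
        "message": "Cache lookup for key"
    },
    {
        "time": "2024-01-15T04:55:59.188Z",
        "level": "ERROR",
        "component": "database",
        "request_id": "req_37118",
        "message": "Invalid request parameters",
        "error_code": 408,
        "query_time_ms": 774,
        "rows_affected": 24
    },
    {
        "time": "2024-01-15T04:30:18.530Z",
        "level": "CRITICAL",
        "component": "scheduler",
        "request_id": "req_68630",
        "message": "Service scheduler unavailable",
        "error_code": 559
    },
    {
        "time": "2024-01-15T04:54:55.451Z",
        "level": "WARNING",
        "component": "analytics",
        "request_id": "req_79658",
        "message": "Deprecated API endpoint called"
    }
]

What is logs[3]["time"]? "2024-01-15T04:55:59.188Z"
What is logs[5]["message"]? "Deprecated API endpoint called"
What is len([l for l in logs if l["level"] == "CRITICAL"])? 1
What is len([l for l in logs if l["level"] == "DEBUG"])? 1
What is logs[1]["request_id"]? "req_68754"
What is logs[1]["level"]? "INFO"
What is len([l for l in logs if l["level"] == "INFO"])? 2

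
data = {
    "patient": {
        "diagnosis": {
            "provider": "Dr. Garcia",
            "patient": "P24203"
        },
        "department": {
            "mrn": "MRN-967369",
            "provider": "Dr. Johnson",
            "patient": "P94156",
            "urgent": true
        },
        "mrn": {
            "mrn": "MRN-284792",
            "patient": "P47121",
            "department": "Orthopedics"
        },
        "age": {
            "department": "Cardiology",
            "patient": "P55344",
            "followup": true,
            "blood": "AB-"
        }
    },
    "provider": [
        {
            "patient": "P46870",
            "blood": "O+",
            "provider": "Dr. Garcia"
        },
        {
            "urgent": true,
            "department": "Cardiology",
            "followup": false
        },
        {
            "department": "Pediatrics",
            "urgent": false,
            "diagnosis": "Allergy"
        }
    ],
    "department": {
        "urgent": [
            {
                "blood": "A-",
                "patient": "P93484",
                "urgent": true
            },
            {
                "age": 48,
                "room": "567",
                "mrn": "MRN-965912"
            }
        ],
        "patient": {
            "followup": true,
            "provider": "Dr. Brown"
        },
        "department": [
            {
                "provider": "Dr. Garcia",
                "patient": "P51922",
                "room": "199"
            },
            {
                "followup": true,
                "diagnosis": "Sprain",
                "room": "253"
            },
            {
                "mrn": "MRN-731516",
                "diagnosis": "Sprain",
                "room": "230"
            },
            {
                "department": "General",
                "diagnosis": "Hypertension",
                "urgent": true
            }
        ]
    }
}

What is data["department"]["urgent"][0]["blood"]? "A-"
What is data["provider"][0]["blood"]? "O+"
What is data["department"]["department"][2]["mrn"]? "MRN-731516"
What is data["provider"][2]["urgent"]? False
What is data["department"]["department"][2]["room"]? "230"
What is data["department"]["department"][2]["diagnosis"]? "Sprain"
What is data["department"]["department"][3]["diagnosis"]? "Hypertension"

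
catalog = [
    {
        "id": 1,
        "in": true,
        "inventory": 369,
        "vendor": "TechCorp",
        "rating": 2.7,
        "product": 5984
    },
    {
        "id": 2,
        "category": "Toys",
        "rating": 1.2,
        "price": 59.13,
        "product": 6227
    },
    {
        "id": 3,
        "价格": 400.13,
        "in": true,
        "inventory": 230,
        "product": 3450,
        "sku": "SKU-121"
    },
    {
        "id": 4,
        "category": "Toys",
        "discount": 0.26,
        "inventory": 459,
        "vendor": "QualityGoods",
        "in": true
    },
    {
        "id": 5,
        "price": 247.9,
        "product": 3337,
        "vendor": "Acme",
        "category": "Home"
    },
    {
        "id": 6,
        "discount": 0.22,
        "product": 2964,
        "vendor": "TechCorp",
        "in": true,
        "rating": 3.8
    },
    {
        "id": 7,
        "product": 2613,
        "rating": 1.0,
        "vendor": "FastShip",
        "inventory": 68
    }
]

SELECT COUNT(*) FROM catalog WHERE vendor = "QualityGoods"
1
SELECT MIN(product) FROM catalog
2613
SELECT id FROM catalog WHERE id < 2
[1]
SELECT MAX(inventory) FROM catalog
459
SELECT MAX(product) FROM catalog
6227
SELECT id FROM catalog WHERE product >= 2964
[1, 2, 3, 5, 6]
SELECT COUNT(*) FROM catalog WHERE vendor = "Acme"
1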